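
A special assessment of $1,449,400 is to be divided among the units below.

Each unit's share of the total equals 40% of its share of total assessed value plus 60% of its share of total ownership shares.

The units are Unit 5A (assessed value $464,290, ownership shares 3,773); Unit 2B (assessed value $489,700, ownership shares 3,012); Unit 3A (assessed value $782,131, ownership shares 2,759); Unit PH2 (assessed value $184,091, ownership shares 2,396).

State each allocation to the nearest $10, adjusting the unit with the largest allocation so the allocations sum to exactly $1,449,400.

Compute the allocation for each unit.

Assessed value total 1,920,212; ownership shares total 11,940.
Blended shares (40% assessed value + 60% ownership shares): Unit 5A 0.2863; Unit 2B 0.2534; Unit 3A 0.3016; Unit PH2 0.1588.
Raw shares: Unit 5A 414,984.08; Unit 2B 367,229.19; Unit 3A 437,094.38; Unit PH2 230,092.35.
After rounding ($10): Unit 5A $414,980; Unit 2B $367,230; Unit 3A $437,090; Unit PH2 $230,090. Sum = $1,449,390.
Difference $1,449,400 − $1,449,390 = +$10 applied to largest allocation (Unit 3A): Unit 3A becomes $437,100.

Unit 5A: $414,980; Unit 2B: $367,230; Unit 3A: $437,100; Unit PH2: $230,090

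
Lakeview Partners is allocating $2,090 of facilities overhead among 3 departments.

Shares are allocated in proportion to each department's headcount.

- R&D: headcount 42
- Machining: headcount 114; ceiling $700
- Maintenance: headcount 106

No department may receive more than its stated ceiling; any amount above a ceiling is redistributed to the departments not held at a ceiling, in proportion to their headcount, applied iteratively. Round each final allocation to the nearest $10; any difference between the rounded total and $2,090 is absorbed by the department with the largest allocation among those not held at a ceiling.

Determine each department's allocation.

R&D: $390; Machining: $700; Maintenance: $1,000

Headcount total: 262.
Proportional shares (ignoring caps): R&D 335.04; Machining 909.39; Maintenance 845.57.
Capped: Machining ($700); remaining pool $1,390 reallocated over remaining headcount 148.
Remaining shares: R&D 394.46 → $390; Maintenance 995.54 → $1,000.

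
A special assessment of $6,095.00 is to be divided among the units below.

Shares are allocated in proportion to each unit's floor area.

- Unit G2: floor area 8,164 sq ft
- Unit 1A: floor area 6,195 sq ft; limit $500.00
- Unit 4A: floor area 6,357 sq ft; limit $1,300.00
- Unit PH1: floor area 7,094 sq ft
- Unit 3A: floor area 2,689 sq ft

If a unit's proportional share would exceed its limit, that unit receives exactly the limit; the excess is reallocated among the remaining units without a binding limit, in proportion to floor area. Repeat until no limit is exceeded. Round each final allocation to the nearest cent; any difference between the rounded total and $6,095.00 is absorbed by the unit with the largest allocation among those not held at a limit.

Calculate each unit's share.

Sum of floor area: 30,499.
Pro-rata shares before constraints: Unit G2 1,631.5151; Unit 1A 1,238.02502; Unit 4A 1,270.3995; Unit PH1 1,417.6835; Unit 3A 537.3768.
Held at cap: Unit 1A ($500.00); balance $5,595.00 reallocated over remaining floor area 24,304.
Held at cap: Unit 4A ($1,300.00); balance $4,295.00 reallocated over remaining floor area 17,947.
Redistributed shares: Unit G2 1,953.7739 → $1,953.77; Unit PH1 1,697.7060 → $1,697.71; Unit 3A 643.5201 → $643.52.

Unit G2: $1,953.77 | Unit 1A: $500.00 | Unit 4A: $1,300.00 | Unit PH1: $1,697.71 | Unit 3A: $643.52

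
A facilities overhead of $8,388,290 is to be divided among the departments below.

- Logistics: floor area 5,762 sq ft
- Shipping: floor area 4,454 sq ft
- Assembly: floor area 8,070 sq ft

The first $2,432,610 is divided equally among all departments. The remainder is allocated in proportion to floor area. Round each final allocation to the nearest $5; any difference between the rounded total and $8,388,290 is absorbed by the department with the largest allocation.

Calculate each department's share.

First tranche $2,432,610 split equally: $810,870 each.
Remainder $5,955,680 by floor area (total 18,286): Logistics 1,876,661.28 → $1,876,660; Shipping 1,450,650.70 → $1,450,650; Assembly 2,628,368.02 → $2,628,370.
Totals: Logistics $810,870 + $1,876,660 = $2,687,530; Shipping $810,870 + $1,450,650 = $2,261,520; Assembly $810,870 + $2,628,370 = $3,439,240.

Logistics: $2,687,530 | Shipping: $2,261,520 | Assembly: $3,439,240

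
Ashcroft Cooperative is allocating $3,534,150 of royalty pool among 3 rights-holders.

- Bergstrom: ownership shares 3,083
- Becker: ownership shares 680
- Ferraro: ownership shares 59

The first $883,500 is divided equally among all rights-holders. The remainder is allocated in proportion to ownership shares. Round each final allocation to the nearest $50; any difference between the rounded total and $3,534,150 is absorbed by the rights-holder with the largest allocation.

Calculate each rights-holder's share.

Bergstrom: $2,432,650; Becker: $766,100; Ferraro: $335,400

$883,500 shared equally gives $294,500 per rights-holder.
Remainder $2,650,650 by ownership shares (total 3,822): Bergstrom 2,138,135.52 → $2,138,150; Becker 471,596.55 → $471,600; Ferraro 40,917.94 → $40,900.
Totals: Bergstrom $294,500 + $2,138,150 = $2,432,650; Becker $294,500 + $471,600 = $766,100; Ferraro $294,500 + $40,900 = $335,400.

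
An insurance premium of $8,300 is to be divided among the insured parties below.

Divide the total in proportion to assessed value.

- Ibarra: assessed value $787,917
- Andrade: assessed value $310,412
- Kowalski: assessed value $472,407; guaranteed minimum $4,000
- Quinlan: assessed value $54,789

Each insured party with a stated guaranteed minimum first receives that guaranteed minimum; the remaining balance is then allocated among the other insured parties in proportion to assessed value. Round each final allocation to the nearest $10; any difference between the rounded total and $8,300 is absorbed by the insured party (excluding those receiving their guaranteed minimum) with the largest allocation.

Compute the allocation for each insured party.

Ibarra: $2,940 · Andrade: $1,160 · Kowalski: $4,000 · Quinlan: $200

Minimums first: Kowalski $4,000. Remaining pool $4,300.
Remaining pool split over remaining assessed value 1,153,118: Ibarra 2,938.16 → $2,940; Andrade 1,157.53 → $1,160; Quinlan 204.31 → $200.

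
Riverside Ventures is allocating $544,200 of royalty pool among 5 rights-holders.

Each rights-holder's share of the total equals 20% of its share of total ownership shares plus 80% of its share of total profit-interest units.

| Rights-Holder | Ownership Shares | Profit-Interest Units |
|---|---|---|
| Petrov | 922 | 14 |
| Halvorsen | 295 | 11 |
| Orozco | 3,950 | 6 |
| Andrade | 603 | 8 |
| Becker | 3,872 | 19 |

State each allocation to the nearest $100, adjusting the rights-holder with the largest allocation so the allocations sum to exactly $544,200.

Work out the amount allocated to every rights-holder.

Petrov: $115,500 · Halvorsen: $85,900 · Orozco: $89,600 · Andrade: $66,900 · Becker: $186,300

Ownership shares total 9,642; profit-interest units total 58.
Composite weights (20% ownership shares + 80% profit-interest units): Petrov 0.2122; Halvorsen 0.1578; Orozco 0.1647; Andrade 0.1229; Becker 0.3424.
Raw shares: Petrov 115,494.54; Halvorsen 85,898.27; Orozco 89,625.29; Andrade 66,856.39; Becker 186,325.51.
After rounding ($100): Petrov $115,500; Halvorsen $85,900; Orozco $89,600; Andrade $66,900; Becker $186,300. Sum = $544,200.
No rounding difference to absorb.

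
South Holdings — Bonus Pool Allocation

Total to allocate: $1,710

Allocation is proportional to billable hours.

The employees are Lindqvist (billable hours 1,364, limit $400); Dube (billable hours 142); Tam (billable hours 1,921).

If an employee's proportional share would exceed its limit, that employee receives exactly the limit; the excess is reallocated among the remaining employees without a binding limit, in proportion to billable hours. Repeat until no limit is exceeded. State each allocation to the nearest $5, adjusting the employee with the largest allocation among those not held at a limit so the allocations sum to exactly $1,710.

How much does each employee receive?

Lindqvist: $400; Dube: $90; Tam: $1,220

Total billable hours = 3,427.
Pro-rata shares before constraints: Lindqvist 680.61; Dube 70.85; Tam 958.54.
Held at cap: Lindqvist ($400); balance $1,310 reallocated over remaining billable hours 2,063.
Shares after redistribution: Dube 90.17 → $90; Tam 1,219.83 → $1,220.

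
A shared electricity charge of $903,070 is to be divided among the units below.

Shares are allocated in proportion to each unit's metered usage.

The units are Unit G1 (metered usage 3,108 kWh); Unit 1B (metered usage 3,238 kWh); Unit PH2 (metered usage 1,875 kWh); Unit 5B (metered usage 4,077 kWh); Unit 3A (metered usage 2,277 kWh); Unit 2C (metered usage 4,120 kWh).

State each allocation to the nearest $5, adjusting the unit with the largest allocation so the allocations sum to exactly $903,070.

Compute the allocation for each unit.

Unit G1: $150,135 | Unit 1B: $156,415 | Unit PH2: $90,575 | Unit 5B: $196,940 | Unit 3A: $109,990 | Unit 2C: $199,015

Metered usage total: 18,695.
Proportional shares: Unit G1 3,108/18,695 × $903,070 = 150,133.27; Unit 1B 3,238/18,695 × $903,070 = 156,412.98; Unit PH2 1,875/18,695 × $903,070 = 90,572.68; Unit 5B 4,077/18,695 × $903,070 = 196,941.24; Unit 3A 2,277/18,695 × $903,070 = 109,991.46; Unit 2C 4,120/18,695 × $903,070 = 199,018.37.
At nearest $5: Unit G1 $150,135; Unit 1B $156,415; Unit PH2 $90,575; Unit 5B $196,940; Unit 3A $109,990; Unit 2C $199,020. Sum = $903,075.
Difference $903,070 − $903,075 = −$5 applied to largest allocation (Unit 2C): Unit 2C becomes $199,015.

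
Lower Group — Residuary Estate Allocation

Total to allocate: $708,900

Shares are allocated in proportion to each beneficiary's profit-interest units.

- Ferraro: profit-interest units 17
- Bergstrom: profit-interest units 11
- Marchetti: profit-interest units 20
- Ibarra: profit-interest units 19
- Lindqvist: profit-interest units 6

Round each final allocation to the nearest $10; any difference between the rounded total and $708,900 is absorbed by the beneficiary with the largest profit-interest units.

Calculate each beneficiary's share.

Combined profit-interest units = 73.
Pro-rata amounts: Ferraro 17/73 × $708,900 = 165,086.30; Bergstrom 11/73 × $708,900 = 106,820.55; Marchetti 20/73 × $708,900 = 194,219.18; Ibarra 19/73 × $708,900 = 184,508.22; Lindqvist 6/73 × $708,900 = 58,265.75.
After rounding ($10): Ferraro $165,090; Bergstrom $106,820; Marchetti $194,220; Ibarra $184,510; Lindqvist $58,270. Sum = $708,910.
Difference $708,900 − $708,910 = −$10 applied to largest profit-interest units (Marchetti): Marchetti becomes $194,210.

Ferraro: $165,090 | Bergstrom: $106,820 | Marchetti: $194,210 | Ibarra: $184,510 | Lindqvist: $58,270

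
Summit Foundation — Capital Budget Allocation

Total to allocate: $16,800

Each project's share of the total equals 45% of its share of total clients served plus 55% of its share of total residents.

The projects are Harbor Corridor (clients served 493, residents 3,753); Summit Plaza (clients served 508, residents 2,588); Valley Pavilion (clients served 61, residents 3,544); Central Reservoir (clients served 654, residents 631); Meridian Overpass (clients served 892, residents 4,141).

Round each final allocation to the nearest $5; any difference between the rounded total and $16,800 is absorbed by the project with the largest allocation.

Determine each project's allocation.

Totals — clients served 2,608, residents 14,657.
Composite weights (45% clients served + 55% residents): Harbor Corridor 0.2259; Summit Plaza 0.1848; Valley Pavilion 0.1435; Central Reservoir 0.1365; Meridian Overpass 0.3093.
Pro-rata amounts: Harbor Corridor 3,795.04; Summit Plaza 3,104.09; Valley Pavilion 2,411.02; Central Reservoir 2,293.59; Meridian Overpass 5,196.26.
After rounding ($5): Harbor Corridor $3,795; Summit Plaza $3,105; Valley Pavilion $2,410; Central Reservoir $2,295; Meridian Overpass $5,195. Sum = $16,800.
Rounded total matches; no reconciliation needed.

Harbor Corridor: $3,795 | Summit Plaza: $3,105 | Valley Pavilion: $2,410 | Central Reservoir: $2,295 | Meridian Overpass: $5,195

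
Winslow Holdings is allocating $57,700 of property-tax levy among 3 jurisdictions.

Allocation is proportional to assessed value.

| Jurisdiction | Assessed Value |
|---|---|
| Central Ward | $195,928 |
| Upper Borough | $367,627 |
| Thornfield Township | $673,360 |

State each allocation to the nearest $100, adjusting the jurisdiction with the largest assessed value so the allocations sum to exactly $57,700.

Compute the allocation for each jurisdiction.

Central Ward: $9,100 · Upper Borough: $17,100 · Thornfield Township: $31,500

Combined assessed value = 1,236,915.
Pro-rata amounts: Central Ward 195,928/1,236,915 × $57,700 = 9,139.71; Upper Borough 367,627/1,236,915 × $57,700 = 17,149.18; Thornfield Township 673,360/1,236,915 × $57,700 = 31,411.11.
Rounded to nearest $100: Central Ward $9,100; Upper Borough $17,100; Thornfield Township $31,400. Sum = $57,600.
Difference $57,700 − $57,600 = +$100 applied to largest assessed value (Thornfield Township): Thornfield Township becomes $31,500.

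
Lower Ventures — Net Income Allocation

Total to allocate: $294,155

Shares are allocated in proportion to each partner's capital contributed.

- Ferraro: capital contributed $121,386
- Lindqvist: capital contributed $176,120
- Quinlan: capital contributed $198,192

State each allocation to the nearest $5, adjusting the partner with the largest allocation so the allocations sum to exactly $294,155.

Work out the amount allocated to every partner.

Capital contributed total: 495,698.
Pro-rata amounts: Ferraro 121,386/495,698 × $294,155 = 72,032.36; Lindqvist 176,120/495,698 × $294,155 = 104,512.38; Quinlan 198,192/495,698 × $294,155 = 117,610.25.
Rounded to nearest $5: Ferraro $72,030; Lindqvist $104,510; Quinlan $117,610. Sum = $294,150.
Difference $294,155 − $294,150 = +$5 applied to largest allocation (Quinlan): Quinlan becomes $117,615.

Ferraro: $72,030 | Lindqvist: $104,510 | Quinlan: $117,615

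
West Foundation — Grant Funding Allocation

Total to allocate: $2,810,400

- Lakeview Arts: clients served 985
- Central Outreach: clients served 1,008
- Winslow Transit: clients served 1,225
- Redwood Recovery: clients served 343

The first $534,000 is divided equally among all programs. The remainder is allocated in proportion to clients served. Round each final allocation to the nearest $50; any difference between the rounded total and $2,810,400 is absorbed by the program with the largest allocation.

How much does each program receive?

Lakeview Arts: $763,150 · Central Outreach: $777,850 · Winslow Transit: $916,650 · Redwood Recovery: $352,750

Equal tier: $534,000 ÷ 4 = $133,500 apiece.
Remainder $2,276,400 by clients served (total 3,561): Lakeview Arts 629,669.76 → $629,650; Central Outreach 644,372.70 → $644,350; Winslow Transit 783,091.83 → $783,100; Redwood Recovery 219,265.71 → $219,250.
Rounding difference +$50 on remainder applied to Winslow Transit.
Totals: Lakeview Arts $133,500 + $629,650 = $763,150; Central Outreach $133,500 + $644,350 = $777,850; Winslow Transit $133,500 + $783,150 = $916,650; Redwood Recovery $133,500 + $219,250 = $352,750.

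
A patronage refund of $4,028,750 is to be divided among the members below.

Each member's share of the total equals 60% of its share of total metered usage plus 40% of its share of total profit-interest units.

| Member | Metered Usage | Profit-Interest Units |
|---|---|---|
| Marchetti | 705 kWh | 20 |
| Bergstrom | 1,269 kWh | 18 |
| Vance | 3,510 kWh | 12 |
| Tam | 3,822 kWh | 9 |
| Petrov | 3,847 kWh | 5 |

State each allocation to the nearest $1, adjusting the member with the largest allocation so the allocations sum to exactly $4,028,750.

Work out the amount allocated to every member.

Marchetti: $633,158 · Bergstrom: $686,450 · Vance: $947,222 · Tam: $929,022 · Petrov: $832,898

Totals — metered usage 13,153, profit-interest units 64.
Composite weights (60% metered usage + 40% profit-interest units): Marchetti 0.1572; Bergstrom 0.1704; Vance 0.2351; Tam 0.2306; Petrov 0.2067.
Unrounded shares: Marchetti 633,158.20; Bergstrom 686,450.39; Vance 947,221.82; Tam 929,021.92; Petrov 832,897.66.
Rounded to nearest $1: Marchetti $633,158; Bergstrom $686,450; Vance $947,222; Tam $929,022; Petrov $832,898. Sum = $4,028,750.
No rounding difference to absorb.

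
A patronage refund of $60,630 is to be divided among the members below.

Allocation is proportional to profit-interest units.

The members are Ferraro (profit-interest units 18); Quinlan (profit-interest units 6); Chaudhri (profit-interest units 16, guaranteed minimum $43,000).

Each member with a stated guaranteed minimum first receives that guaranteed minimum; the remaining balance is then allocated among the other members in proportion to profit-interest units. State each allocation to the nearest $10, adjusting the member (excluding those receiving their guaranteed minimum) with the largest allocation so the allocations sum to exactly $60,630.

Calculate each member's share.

Fund the minimums — Chaudhri $43,000. Residual $17,630.
Residual split over remaining profit-interest units 24: Ferraro 13,222.50 → $13,220; Quinlan 4,407.50 → $4,410.

Ferraro: $13,220 · Quinlan: $4,410 · Chaudhri: $43,000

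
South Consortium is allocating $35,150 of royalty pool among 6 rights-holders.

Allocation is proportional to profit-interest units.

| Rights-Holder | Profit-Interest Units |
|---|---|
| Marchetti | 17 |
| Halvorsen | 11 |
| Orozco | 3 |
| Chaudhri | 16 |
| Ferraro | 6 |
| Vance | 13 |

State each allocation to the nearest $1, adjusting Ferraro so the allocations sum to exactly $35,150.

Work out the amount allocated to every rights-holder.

Marchetti: $9,054 | Halvorsen: $5,858 | Orozco: $1,598 | Chaudhri: $8,521 | Ferraro: $3,196 | Vance: $6,923

Profit-interest units total: 66.
Proportional shares: Marchetti 17/66 × $35,150 = 9,053.79; Halvorsen 11/66 × $35,150 = 5,858.33; Orozco 3/66 × $35,150 = 1,597.73; Chaudhri 16/66 × $35,150 = 8,521.21; Ferraro 6/66 × $35,150 = 3,195.45; Vance 13/66 × $35,150 = 6,923.48.
After rounding ($1): Marchetti $9,054; Halvorsen $5,858; Orozco $1,598; Chaudhri $8,521; Ferraro $3,195; Vance $6,923. Sum = $35,149.
Difference $35,150 − $35,149 = +$1 applied to Ferraro: Ferraro becomes $3,196.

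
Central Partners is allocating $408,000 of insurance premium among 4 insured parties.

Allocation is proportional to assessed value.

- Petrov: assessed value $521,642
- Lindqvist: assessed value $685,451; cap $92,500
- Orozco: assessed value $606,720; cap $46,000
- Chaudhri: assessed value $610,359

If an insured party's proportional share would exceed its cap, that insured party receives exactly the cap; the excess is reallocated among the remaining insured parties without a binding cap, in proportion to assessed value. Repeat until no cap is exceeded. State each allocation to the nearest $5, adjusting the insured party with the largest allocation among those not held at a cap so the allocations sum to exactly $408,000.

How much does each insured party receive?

Sum of assessed value: 2,424,172.
Proportional shares (ignoring caps): Petrov 87,794.90; Lindqvist 115,364.75; Orozco 102,113.94; Chaudhri 102,726.40.
Cap binds for Lindqvist ($92,500), Orozco ($46,000); balance $269,500 reallocated over remaining assessed value 1,132,001.
Shares after redistribution: Petrov 124,189.39 → $124,190; Chaudhri 145,310.61 → $145,310.

Petrov: $124,190 | Lindqvist: $92,500 | Orozco: $46,000 | Chaudhri: $145,310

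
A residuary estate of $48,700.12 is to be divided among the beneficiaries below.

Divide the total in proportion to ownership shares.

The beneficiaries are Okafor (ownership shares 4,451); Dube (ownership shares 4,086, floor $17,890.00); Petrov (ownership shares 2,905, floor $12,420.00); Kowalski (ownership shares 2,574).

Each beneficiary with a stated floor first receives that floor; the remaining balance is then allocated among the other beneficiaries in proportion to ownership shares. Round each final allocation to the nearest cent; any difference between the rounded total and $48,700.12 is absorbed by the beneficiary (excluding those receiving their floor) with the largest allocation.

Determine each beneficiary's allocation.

Okafor: $11,651.88 | Dube: $17,890.00 | Petrov: $12,420.00 | Kowalski: $6,738.24

Guaranteed amounts: Dube $17,890.00; Petrov $12,420.00. Remaining pool $18,390.12.
Remaining pool split over remaining ownership shares 7,025: Okafor 11,651.8753 → $11,651.88; Kowalski 6,738.2447 → $6,738.24.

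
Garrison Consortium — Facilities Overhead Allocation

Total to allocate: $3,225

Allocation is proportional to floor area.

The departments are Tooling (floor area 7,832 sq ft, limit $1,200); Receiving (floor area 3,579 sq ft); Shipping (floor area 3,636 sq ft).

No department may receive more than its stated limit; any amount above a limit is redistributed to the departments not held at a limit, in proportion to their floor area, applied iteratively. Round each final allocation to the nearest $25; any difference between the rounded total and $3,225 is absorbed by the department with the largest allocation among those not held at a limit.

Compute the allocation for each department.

Tooling: $1,200 · Receiving: $1,000 · Shipping: $1,025

Sum of floor area: 15,047.
Pro-rata shares before constraints: Tooling 1,678.62; Receiving 767.08; Shipping 779.30.
Cap binds for Tooling ($1,200); residual $2,025 reallocated over remaining floor area 7,215.
Remaining shares: Receiving 1,004.50 → $1,000; Shipping 1,020.50 → $1,025.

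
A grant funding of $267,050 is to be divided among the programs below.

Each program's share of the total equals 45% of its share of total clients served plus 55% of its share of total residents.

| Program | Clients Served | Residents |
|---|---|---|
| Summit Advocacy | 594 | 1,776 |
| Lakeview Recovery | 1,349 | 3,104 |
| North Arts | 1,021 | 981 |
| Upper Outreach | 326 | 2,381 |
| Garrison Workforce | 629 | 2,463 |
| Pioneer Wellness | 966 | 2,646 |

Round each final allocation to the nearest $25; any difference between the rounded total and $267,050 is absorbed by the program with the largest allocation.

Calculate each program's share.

Summit Advocacy: $34,150 · Lakeview Recovery: $67,325 · North Arts: $35,900 · Upper Outreach: $34,225 · Garrison Workforce: $42,575 · Pioneer Wellness: $52,875

Clients served total 4,885; residents total 13,351.
Combined weights (45% clients served + 55% residents): Summit Advocacy 0.1279; Lakeview Recovery 0.2521; North Arts 0.1345; Upper Outreach 0.1281; Garrison Workforce 0.1594; Pioneer Wellness 0.1980.
Pro-rata amounts: Summit Advocacy 34,150.78; Lakeview Recovery 67,333.65; North Arts 35,909.13; Upper Outreach 34,213.64; Garrison Workforce 42,569.64; Pioneer Wellness 52,873.17.
After rounding ($25): Summit Advocacy $34,150; Lakeview Recovery $67,325; North Arts $35,900; Upper Outreach $34,225; Garrison Workforce $42,575; Pioneer Wellness $52,875. Sum = $267,050.
Sum already equals the total — no adjustment.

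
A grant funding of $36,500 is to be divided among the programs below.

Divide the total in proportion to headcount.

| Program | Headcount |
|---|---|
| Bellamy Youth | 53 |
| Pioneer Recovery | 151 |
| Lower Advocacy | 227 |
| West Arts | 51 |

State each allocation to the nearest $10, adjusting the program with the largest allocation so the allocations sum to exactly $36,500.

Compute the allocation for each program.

Bellamy Youth: $4,010 · Pioneer Recovery: $11,430 · Lower Advocacy: $17,200 · West Arts: $3,860

Sum of headcount: 482.
Proportional shares: Bellamy Youth 53/482 × $36,500 = 4,013.49; Pioneer Recovery 151/482 × $36,500 = 11,434.65; Lower Advocacy 227/482 × $36,500 = 17,189.83; West Arts 51/482 × $36,500 = 3,862.03.
At nearest $10: Bellamy Youth $4,010; Pioneer Recovery $11,430; Lower Advocacy $17,190; West Arts $3,860. Sum = $36,490.
Difference $36,500 − $36,490 = +$10 applied to largest allocation (Lower Advocacy): Lower Advocacy becomes $17,200.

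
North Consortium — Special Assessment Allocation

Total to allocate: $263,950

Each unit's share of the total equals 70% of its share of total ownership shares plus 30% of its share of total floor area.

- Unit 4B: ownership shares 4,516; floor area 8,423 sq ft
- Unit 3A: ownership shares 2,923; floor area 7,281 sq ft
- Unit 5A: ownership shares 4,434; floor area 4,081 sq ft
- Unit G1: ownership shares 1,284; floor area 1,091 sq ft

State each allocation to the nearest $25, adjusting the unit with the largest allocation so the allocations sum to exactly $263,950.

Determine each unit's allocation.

Unit 4B: $95,350 · Unit 3A: $68,675 · Unit 5A: $77,750 · Unit G1: $22,175

Totals — ownership shares 13,157, floor area 20,876.
Combined weights (70% ownership shares + 30% floor area): Unit 4B 0.3613; Unit 3A 0.2601; Unit 5A 0.2946; Unit G1 0.0840.
Proportional shares: Unit 4B 95,368.00; Unit 3A 68,665.61; Unit 5A 77,746.77; Unit G1 22,169.62.
Rounded to nearest $25: Unit 4B $95,375; Unit 3A $68,675; Unit 5A $77,750; Unit G1 $22,175. Sum = $263,975.
Difference $263,950 − $263,975 = −$25 applied to largest allocation (Unit 4B): Unit 4B becomes $95,350.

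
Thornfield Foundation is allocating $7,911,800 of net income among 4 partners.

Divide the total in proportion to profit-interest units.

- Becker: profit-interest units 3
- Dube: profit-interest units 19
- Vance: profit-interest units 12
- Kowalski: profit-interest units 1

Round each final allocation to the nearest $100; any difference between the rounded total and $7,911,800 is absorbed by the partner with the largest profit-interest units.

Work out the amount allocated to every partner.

Becker: $678,200; Dube: $4,294,900; Vance: $2,712,600; Kowalski: $226,100

Combined profit-interest units = 3 + 19 + 12 + 1 = 35.
Proportional shares: Becker 678,154.29; Dube 4,294,977.14; Vance 2,712,617.14; Kowalski 226,051.43.
At nearest $100: Becker $678,200; Dube $4,295,000; Vance $2,712,600; Kowalski $226,100. Sum = $7,911,900.
Difference $7,911,800 − $7,911,900 = −$100 applied to largest profit-interest units (Dube): Dube becomes $4,294,900.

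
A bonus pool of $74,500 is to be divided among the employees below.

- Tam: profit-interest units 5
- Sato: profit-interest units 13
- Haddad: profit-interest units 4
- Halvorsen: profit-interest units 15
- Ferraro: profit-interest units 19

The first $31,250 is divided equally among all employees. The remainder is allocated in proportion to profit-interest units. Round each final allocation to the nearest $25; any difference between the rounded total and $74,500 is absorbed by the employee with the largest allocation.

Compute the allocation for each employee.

Equal tier: $31,250 ÷ 5 = $6,250 apiece.
Remainder $43,250 by profit-interest units (total 56): Tam 3,861.61 → $3,850; Sato 10,040.18 → $10,050; Haddad 3,089.29 → $3,100; Halvorsen 11,584.82 → $11,575; Ferraro 14,674.11 → $14,675.
Totals: Tam $6,250 + $3,850 = $10,100; Sato $6,250 + $10,050 = $16,300; Haddad $6,250 + $3,100 = $9,350; Halvorsen $6,250 + $11,575 = $17,825; Ferraro $6,250 + $14,675 = $20,925.

Tam: $10,100 | Sato: $16,300 | Haddad: $9,350 | Halvorsen: $17,825 | Ferraro: $20,925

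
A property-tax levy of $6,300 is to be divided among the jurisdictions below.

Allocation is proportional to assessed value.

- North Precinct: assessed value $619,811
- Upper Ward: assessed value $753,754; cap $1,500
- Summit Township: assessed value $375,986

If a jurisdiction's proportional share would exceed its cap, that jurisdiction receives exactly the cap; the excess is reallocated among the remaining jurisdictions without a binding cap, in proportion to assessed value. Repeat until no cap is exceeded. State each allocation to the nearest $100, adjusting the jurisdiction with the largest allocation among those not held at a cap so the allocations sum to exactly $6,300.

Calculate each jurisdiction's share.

North Precinct: $3,000 | Upper Ward: $1,500 | Summit Township: $1,800

Combined assessed value = 1,749,551.
Pro-rata shares before constraints: North Precinct 2,231.89; Upper Ward 2,714.21; Summit Township 1,353.90.
Cap binds for Upper Ward ($1,500); remaining pool $4,800 reallocated over remaining assessed value 995,797.
Redistributed shares: North Precinct 2,987.65 → $3,000; Summit Township 1,812.35 → $1,800.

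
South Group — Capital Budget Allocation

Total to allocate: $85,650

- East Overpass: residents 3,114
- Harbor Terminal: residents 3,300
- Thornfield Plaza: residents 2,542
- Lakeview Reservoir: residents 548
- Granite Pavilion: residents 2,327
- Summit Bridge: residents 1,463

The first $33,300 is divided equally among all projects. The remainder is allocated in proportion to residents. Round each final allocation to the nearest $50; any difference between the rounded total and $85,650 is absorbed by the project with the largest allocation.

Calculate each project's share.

First tranche $33,300 split equally: $5,550 each.
Remainder $52,350 by residents (total 13,294): East Overpass 12,262.52 → $12,250; Harbor Terminal 12,994.96 → $13,000; Thornfield Plaza 10,010.06 → $10,000; Lakeview Reservoir 2,157.95 → $2,150; Granite Pavilion 9,163.42 → $9,150; Summit Bridge 5,761.10 → $5,750.
Rounding difference +$50 on remainder applied to Harbor Terminal.
Totals: East Overpass $5,550 + $12,250 = $17,800; Harbor Terminal $5,550 + $13,050 = $18,600; Thornfield Plaza $5,550 + $10,000 = $15,550; Lakeview Reservoir $5,550 + $2,150 = $7,700; Granite Pavilion $5,550 + $9,150 = $14,700; Summit Bridge $5,550 + $5,750 = $11,300.

East Overpass: $17,800 | Harbor Terminal: $18,600 | Thornfield Plaza: $15,550 | Lakeview Reservoir: $7,700 | Granite Pavilion: $14,700 | Summit Bridge: $11,300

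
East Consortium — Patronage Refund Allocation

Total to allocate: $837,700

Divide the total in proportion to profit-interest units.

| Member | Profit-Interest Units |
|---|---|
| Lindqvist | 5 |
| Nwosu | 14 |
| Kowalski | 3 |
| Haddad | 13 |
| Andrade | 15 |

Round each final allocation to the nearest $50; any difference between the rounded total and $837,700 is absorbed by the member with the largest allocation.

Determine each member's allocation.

Lindqvist: $83,750; Nwosu: $234,550; Kowalski: $50,250; Haddad: $217,800; Andrade: $251,350

Sum of profit-interest units: 50.
Pro-rata amounts: Lindqvist 5/50 × $837,700 = 83,770.00; Nwosu 14/50 × $837,700 = 234,556.00; Kowalski 3/50 × $837,700 = 50,262.00; Haddad 13/50 × $837,700 = 217,802.00; Andrade 15/50 × $837,700 = 251,310.00.
After rounding ($50): Lindqvist $83,750; Nwosu $234,550; Kowalski $50,250; Haddad $217,800; Andrade $251,300. Sum = $837,650.
Difference $837,700 − $837,650 = +$50 applied to largest allocation (Andrade): Andrade becomes $251,350.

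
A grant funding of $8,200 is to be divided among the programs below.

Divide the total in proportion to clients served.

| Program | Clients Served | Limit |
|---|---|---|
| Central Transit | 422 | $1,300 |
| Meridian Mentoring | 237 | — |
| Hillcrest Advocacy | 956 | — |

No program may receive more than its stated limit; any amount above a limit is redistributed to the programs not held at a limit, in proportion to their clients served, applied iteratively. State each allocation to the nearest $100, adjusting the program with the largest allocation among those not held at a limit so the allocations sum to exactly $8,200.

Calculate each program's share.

Total clients served = 1,615.
Pro-rata shares before constraints: Central Transit 2,142.66; Meridian Mentoring 1,203.34; Hillcrest Advocacy 4,853.99.
Cap binds for Central Transit ($1,300); remaining pool $6,900 reallocated over remaining clients served 1,193.
Redistributed shares: Meridian Mentoring 1,370.75 → $1,400; Hillcrest Advocacy 5,529.25 → $5,500.

Central Transit: $1,300 | Meridian Mentoring: $1,400 | Hillcrest Advocacy: $5,500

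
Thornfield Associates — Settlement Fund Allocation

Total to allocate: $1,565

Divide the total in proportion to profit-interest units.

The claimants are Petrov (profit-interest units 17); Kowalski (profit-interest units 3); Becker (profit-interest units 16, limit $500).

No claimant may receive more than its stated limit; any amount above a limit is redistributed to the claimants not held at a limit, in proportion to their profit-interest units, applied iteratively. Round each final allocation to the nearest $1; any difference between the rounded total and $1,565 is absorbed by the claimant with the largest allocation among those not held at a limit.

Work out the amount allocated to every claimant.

Profit-interest units total: 36.
Unconstrained shares: Petrov 739.03; Kowalski 130.42; Becker 695.56.
Cap binds for Becker ($500); remaining pool $1,065 reallocated over remaining profit-interest units 20.
Redistributed shares: Petrov 905.25 → $905; Kowalski 159.75 → $160.

Petrov: $905; Kowalski: $160; Becker: $500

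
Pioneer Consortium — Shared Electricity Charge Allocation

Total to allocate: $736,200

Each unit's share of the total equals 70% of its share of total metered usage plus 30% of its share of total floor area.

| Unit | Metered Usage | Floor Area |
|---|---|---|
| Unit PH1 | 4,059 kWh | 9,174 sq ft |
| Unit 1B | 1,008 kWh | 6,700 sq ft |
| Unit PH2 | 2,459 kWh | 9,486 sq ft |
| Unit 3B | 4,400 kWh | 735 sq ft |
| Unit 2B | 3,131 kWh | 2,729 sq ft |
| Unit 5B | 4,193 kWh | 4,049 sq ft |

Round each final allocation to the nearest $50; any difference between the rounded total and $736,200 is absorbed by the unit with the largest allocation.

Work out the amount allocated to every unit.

Unit PH1: $170,300 · Unit 1B: $72,000 · Unit PH2: $129,550 · Unit 3B: $122,750 · Unit 2B: $102,150 · Unit 5B: $139,450

Metered usage total 19,250; floor area total 32,873.
Combined weights (70% metered usage + 30% floor area): Unit PH1 0.2313; Unit 1B 0.0978; Unit PH2 0.1760; Unit 3B 0.1667; Unit 2B 0.1388; Unit 5B 0.1894.
Raw shares: Unit PH1 170,299.41; Unit 1B 71,999.59; Unit PH2 129,562.15; Unit 3B 122,730.16; Unit 2B 102,154.73; Unit 5B 139,453.97.
After rounding ($50): Unit PH1 $170,300; Unit 1B $72,000; Unit PH2 $129,550; Unit 3B $122,750; Unit 2B $102,150; Unit 5B $139,450. Sum = $736,200.
No rounding difference to absorb.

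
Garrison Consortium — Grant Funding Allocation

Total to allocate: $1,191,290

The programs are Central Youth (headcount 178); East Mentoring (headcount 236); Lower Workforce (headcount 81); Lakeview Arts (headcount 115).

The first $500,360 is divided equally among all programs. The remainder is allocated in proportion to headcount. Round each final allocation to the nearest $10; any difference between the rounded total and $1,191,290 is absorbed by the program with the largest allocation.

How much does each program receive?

Equal tier: $500,360 ÷ 4 = $125,090 apiece.
Remainder $690,930 by headcount (total 610): Central Youth 201,615.64 → $201,620; East Mentoring 267,310.62 → $267,310; Lower Workforce 91,746.44 → $91,750; Lakeview Arts 130,257.30 → $130,260.
Rounding difference −$10 on remainder applied to East Mentoring.
Totals: Central Youth $125,090 + $201,620 = $326,710; East Mentoring $125,090 + $267,300 = $392,390; Lower Workforce $125,090 + $91,750 = $216,840; Lakeview Arts $125,090 + $130,260 = $255,350.

Central Youth: $326,710; East Mentoring: $392,390; Lower Workforce: $216,840; Lakeview Arts: $255,350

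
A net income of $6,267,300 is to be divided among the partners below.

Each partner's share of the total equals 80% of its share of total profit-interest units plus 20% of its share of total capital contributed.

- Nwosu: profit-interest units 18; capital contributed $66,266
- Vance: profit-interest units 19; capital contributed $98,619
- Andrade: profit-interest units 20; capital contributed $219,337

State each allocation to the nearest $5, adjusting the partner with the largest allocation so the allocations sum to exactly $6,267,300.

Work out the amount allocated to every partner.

Nwosu: $1,799,500 | Vance: $1,993,010 | Andrade: $2,474,790

Profit-interest units total 57; capital contributed total 384,222.
Composite weights (80% profit-interest units + 20% capital contributed): Nwosu 0.2871; Vance 0.3180; Andrade 0.3949.
Pro-rata amounts: Nwosu 1,799,499.63; Vance 1,993,007.99; Andrade 2,474,792.38.
At nearest $5: Nwosu $1,799,500; Vance $1,993,010; Andrade $2,474,790. Sum = $6,267,300.
Sum already equals the total — no adjustment.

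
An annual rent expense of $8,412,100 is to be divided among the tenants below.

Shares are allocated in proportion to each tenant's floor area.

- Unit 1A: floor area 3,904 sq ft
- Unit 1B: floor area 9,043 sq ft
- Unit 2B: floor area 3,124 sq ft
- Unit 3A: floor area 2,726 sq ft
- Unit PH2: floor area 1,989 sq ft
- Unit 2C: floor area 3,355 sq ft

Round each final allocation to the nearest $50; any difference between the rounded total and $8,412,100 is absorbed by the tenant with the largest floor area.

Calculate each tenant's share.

Unit 1A: $1,360,400; Unit 1B: $3,151,050; Unit 2B: $1,088,600; Unit 3A: $949,900; Unit PH2: $693,100; Unit 2C: $1,169,050

Sum of floor area: 24,141.
Unrounded shares: Unit 1A 3,904/24,141 × $8,412,100 = 1,360,376.06; Unit 1B 9,043/24,141 × $8,412,100 = 3,151,096.49; Unit 2B 3,124/24,141 × $8,412,100 = 1,088,579.61; Unit 3A 2,726/24,141 × $8,412,100 = 949,893.73; Unit PH2 1,989/24,141 × $8,412,100 = 693,080.94; Unit 2C 3,355/24,141 × $8,412,100 = 1,169,073.17.
After rounding ($50): Unit 1A $1,360,400; Unit 1B $3,151,100; Unit 2B $1,088,600; Unit 3A $949,900; Unit PH2 $693,100; Unit 2C $1,169,050. Sum = $8,412,150.
Difference $8,412,100 − $8,412,150 = −$50 applied to largest floor area (Unit 1B): Unit 1B becomes $3,151,050.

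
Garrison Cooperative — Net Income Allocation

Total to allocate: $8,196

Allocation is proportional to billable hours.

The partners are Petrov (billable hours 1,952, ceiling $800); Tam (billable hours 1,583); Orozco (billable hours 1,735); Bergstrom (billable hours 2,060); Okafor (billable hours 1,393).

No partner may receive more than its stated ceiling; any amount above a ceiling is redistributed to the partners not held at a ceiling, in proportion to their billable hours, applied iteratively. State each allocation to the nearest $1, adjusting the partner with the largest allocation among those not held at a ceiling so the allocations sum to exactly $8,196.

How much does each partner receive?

Petrov: $800; Tam: $1,729; Orozco: $1,895; Bergstrom: $2,250; Okafor: $1,522

Combined billable hours = 8,723.
Pro-rata shares before constraints: Petrov 1,834.07; Tam 1,487.36; Orozco 1,630.18; Bergstrom 1,935.55; Okafor 1,308.84.
Held at cap: Petrov ($800); balance $7,396 reallocated over remaining billable hours 6,771.
Redistributed shares: Tam 1,729.12 → $1,729; Orozco 1,895.15 → $1,895; Bergstrom 2,250.15 → $2,250; Okafor 1,521.58 → $1,522.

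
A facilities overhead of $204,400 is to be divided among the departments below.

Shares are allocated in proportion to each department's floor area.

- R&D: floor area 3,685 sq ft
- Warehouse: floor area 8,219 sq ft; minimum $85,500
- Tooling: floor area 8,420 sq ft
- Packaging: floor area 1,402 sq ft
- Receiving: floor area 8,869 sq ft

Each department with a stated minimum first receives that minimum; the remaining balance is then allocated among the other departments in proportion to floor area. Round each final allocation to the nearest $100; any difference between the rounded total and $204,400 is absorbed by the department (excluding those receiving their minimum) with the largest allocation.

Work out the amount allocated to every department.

Guaranteed amounts: Warehouse $85,500. Residual $118,900.
Residual split over remaining floor area 22,376: R&D 19,581.09 → $19,600; Tooling 44,741.60 → $44,700; Packaging 7,449.85 → $7,400; Receiving 47,127.46 → $47,100.
Rounding difference +$100 applied to Receiving → $47,200.

R&D: $19,600 | Warehouse: $85,500 | Tooling: $44,700 | Packaging: $7,400 | Receiving: $47,200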